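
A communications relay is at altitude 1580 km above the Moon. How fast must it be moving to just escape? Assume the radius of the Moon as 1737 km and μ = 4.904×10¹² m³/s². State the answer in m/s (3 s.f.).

v_esc ≈ 1720 m/s

r = 1737 + 1580 = 3317.0 km = 3.3170×10⁶ m.
Escape speed v_esc = √(2μ/r) = √(2 × 4.904×10¹² / 3.317×10⁶) = √(2.957×10⁶) = 1720 m/s.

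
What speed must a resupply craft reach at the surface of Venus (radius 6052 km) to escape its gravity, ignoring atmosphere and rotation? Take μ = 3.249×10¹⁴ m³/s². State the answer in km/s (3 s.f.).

v_esc ≈ 10.4 km/s

r = R = 6.052×10⁶ m.
Escape speed v_esc = √(2μ/r) = √(2 × 3.249×10¹⁴ / 6.052×10⁶) = √(1.074×10⁸) = 10360 m/s.
= 10.36 km/s.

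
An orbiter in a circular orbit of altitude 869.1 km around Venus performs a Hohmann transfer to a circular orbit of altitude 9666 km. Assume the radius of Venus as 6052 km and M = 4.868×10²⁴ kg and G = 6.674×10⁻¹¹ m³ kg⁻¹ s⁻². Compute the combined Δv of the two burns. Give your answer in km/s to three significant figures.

μ = GM = 6.674×10⁻¹¹ × 4.868×10²⁴ = 3.249×10¹⁴ m³/s².
r₁ = 6052 + 869.1 = 6921.1 km = 6.9211×10⁶ m.
r₂ = 6052 + 9666 = 15718 km = 1.5718×10⁷ m.
Transfer ellipse a_t = (r₁ + r₂)/2 = 1.132×10⁷ m.
At r₁: circular v_c1 = √(μ/r₁) = 6851 m/s; transfer-periapsis v_p = √[μ(2/r₁ − 1/a_t)] = 8074 m/s.
Δv₁ = v_p − v_c1 = 1222 m/s.
At r₂: circular v_c2 = √(μ/r₂) = 4546 m/s; transfer-apoapsis v_a = √[μ(2/r₂ − 1/a_t)] = 3555 m/s.
Δv₂ = v_c2 − v_a = 991.4 m/s.
Total Δv = Δv₁ + Δv₂ = 2214 m/s = 2.214 km/s.

Δv_total ≈ 2.21 km/s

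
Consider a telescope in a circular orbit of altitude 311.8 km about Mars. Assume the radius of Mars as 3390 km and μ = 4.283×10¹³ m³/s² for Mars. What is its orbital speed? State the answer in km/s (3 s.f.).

v ≈ 3.40 km/s

r = 3390 + 311.8 = 3701.8 km = 3.7018×10⁶ m.
For a circular orbit v = √(μ/r) = √(4.283×10¹³ / 3.702×10⁶) = √(1.157×10⁷) = 3401 m/s.
That is 3.401 km/s.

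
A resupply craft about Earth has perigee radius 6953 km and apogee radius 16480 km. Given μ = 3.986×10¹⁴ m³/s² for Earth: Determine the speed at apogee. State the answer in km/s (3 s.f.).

v ≈ 3.79 km/s

Semi-major axis a = (r_p + r_a)/2 = 11716 km = 1.172×10⁷ m.
Vis-viva: v² = μ(2/r − 1/a) = 3.986×10¹⁴ × (1.214×10⁻⁷ − 8.535×10⁻⁸) = 1.435×10⁷ m²/s².
v = 3789 m/s = 3.789 km/s.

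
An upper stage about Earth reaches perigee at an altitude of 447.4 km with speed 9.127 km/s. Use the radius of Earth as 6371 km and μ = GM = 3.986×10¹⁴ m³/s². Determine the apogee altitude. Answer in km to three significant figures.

r_p = 6371 + 447.4 = 6818.4 km = 6.818×10⁶ m.
Specific energy ε = v²/2 − μ/r = -1.681×10⁷ J/kg, so a = −μ/(2ε) = 1.186×10⁷ m.
The apsides satisfy r_p + r_a = 2a, so the apogee radius is 2a − r_p = 1.690×10⁷ m = 16896 km.
Apogee altitude = 16896 − 6371 = 10525 km.

apogee altitude ≈ 10500 km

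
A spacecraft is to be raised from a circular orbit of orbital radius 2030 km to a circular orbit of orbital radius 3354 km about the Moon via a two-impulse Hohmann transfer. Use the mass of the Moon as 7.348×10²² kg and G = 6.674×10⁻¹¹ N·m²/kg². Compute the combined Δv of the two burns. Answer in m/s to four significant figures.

Δv_total ≈ 339.8 m/s

μ = GM = 6.674×10⁻¹¹ × 7.348×10²² = 4.904×10¹² m³/s².
r₁ = 2030 km = 2.030×10⁶ m.
r₂ = 3354 km = 3.354×10⁶ m.
Transfer ellipse a_t = (r₁ + r₂)/2 = 2.692×10⁶ m.
At r₁: circular v_c1 = √(μ/r₁) = 1554 m/s; transfer-perilune v_p = √[μ(2/r₁ − 1/a_t)] = 1735 m/s.
Δv₁ = v_p − v_c1 = 180.6 m/s.
At r₂: circular v_c2 = √(μ/r₂) = 1209 m/s; transfer-apolune v_a = √[μ(2/r₂ − 1/a_t)] = 1050 m/s.
Δv₂ = v_c2 − v_a = 159.2 m/s.
Total Δv = Δv₁ + Δv₂ = 339.8 m/s.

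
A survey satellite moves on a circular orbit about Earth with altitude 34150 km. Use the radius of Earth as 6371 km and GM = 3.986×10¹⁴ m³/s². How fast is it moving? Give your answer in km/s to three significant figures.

v ≈ 3.14 km/s

r = 6371 + 34150 = 40521 km = 4.0521×10⁷ m.
For a circular orbit v = √(μ/r) = √(3.986×10¹⁴ / 4.052×10⁷) = √(9.837×10⁶) = 3136 m/s.
That is 3.136 km/s.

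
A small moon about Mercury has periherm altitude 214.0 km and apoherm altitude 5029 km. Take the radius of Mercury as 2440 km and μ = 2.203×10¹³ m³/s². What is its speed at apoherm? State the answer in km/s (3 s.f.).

v ≈ 1.24 km/s

r_p = 2440 + 214.0 = 2654.0 km = 2.6540×10⁶ m.
r_a = 2440 + 5029 = 7469.0 km = 7.4690×10⁶ m.
Semi-major axis a = (r_p + r_a)/2 = 5061.5 km = 5.062×10⁶ m.
Vis-viva: v² = μ(2/r − 1/a) = 2.203×10¹³ × (2.678×10⁻⁷ − 1.976×10⁻⁷) = 1.547×10⁶ m²/s².
v = 1244 m/s = 1.244 km/s.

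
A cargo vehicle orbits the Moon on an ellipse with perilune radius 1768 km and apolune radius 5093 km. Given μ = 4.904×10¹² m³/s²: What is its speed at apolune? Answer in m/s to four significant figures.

v ≈ 704.5 m/s

Semi-major axis a = (r_p + r_a)/2 = 3430.5 km = 3.430×10⁶ m.
Vis-viva: v² = μ(2/r − 1/a) = 4.904×10¹² × (3.927×10⁻⁷ − 2.915×10⁻⁷) = 4.963×10⁵ m²/s².
v = 704.5 m/s.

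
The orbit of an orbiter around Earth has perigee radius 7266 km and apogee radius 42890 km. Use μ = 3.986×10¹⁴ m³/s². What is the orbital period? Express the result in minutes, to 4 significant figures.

T ≈ 658.7 minutes

Semi-major axis a = (r_p + r_a)/2 = (7266.0 + 42890)/2 = 25078 km = 2.508×10⁷ m.
By Kepler's third law T = 2π√(a³/μ) = 2π × 6.290×10³ = 3.952×10⁴ s.
= 658.7 minutes.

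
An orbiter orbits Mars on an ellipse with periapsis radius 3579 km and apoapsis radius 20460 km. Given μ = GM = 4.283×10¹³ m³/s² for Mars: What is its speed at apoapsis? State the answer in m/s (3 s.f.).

Semi-major axis a = (r_p + r_a)/2 = 12020 km = 1.202×10⁷ m.
Vis-viva: v² = μ(2/r − 1/a) = 4.283×10¹³ × (9.775×10⁻⁸ − 8.320×10⁻⁸) = 6.233×10⁵ m²/s².
v = 789.5 m/s.

v ≈ 790 m/s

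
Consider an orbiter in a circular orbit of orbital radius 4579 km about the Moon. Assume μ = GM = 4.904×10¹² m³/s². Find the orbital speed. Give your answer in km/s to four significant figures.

r = 4579 km = 4.579×10⁶ m.
For a circular orbit v = √(μ/r) = √(4.904×10¹² / 4.579×10⁶) = √(1.071×10⁶) = 1035 m/s.
That is 1.035 km/s.

v ≈ 1.035 km/s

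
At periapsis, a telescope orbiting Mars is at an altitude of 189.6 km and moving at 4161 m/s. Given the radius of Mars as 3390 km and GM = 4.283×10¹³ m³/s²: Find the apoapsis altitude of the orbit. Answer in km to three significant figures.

apoapsis altitude ≈ 5980 km

r_p = 3390 + 189.6 = 3579.6 km = 3.580×10⁶ m.
Specific energy ε = v²/2 − μ/r = -3.308×10⁶ J/kg, so a = −μ/(2ε) = 6.474×10⁶ m.
The apsides satisfy r_p + r_a = 2a, so the apoapsis radius is 2a − r_p = 9.368×10⁶ m = 9367.6 km.
Apoapsis altitude = 9367.6 − 3390 = 5977.6 km.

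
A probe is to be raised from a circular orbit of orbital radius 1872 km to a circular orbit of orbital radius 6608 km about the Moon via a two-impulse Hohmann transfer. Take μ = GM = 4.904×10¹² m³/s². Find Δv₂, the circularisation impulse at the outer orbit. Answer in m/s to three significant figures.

r₁ = 1872 km = 1.872×10⁶ m.
r₂ = 6608 km = 6.608×10⁶ m.
Transfer ellipse a_t = (r₁ + r₂)/2 = 4.240×10⁶ m.
At r₁: circular v_c1 = √(μ/r₁) = 1619 m/s; transfer-perilune v_p = √[μ(2/r₁ − 1/a_t)] = 2021 m/s.
At r₂: circular v_c2 = √(μ/r₂) = 861.5 m/s; transfer-apolune v_a = √[μ(2/r₂ − 1/a_t)] = 572.4 m/s.
Δv₂ = v_c2 − v_a = 289.1 m/s.

Δv ≈ 289 m/s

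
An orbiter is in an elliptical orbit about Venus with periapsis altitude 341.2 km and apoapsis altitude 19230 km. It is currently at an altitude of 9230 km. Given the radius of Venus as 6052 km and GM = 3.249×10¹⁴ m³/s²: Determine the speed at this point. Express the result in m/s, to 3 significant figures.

v ≈ 4690 m/s

r_p = 6052 + 341.2 = 6393.2 km = 6.3932×10⁶ m.
r_a = 6052 + 19230 = 25282 km = 2.5282×10⁷ m.
r = 6052 + 9230 = 15282 km = 1.528×10⁷ m.
Semi-major axis a = (r_p + r_a)/2 = 15838 km = 1.584×10⁷ m.
Vis-viva: v² = μ(2/r − 1/a) = 3.249×10¹⁴ × (1.309×10⁻⁷ − 6.314×10⁻⁸) = 2.201×10⁷ m²/s².
v = 4691 m/s.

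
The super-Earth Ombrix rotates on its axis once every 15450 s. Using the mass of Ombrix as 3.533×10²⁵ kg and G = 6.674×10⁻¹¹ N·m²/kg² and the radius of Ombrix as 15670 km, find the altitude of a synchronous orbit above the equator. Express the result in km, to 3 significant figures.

μ = GM = 6.674×10⁻¹¹ × 3.533×10²⁵ = 2.358×10¹⁵ m³/s².
A synchronous orbit has period T, so by Kepler's third law a = (μT²/4π²)^(1/3).
μT²/4π² = 2.358×10¹⁵ × (1.545×10⁴)² / 39.48 = 1.426×10²² m³.
a = 2.425×10⁷ m = 24248 km.
Altitude h = a − R = 24248 − 15670 = 8578.0 km.

h_sync ≈ 8580 km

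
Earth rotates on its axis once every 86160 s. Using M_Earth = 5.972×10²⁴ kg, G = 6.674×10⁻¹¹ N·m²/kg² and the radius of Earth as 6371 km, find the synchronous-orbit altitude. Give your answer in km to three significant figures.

h_sync ≈ 35800 km

μ = GM = 6.674×10⁻¹¹ × 5.972×10²⁴ = 3.986×10¹⁴ m³/s².
A synchronous orbit has period T, so by Kepler's third law a = (μT²/4π²)^(1/3).
μT²/4π² = 3.986×10¹⁴ × (8.616×10⁴)² / 39.48 = 7.495×10²² m³.
a = 4.216×10⁷ m = 42162 km.
Altitude h = a − R = 42162 − 6371 = 35791 km.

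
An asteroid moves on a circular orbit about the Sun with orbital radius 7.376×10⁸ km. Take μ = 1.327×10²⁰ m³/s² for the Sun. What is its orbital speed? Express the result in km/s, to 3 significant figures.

v ≈ 13.4 km/s

r = 7.376×10⁸ km = 7.376×10¹¹ m.
For a circular orbit v = √(μ/r) = √(1.327×10²⁰ / 7.376×10¹¹) = √(1.799×10⁸) = 13410 m/s.
That is 13.41 km/s.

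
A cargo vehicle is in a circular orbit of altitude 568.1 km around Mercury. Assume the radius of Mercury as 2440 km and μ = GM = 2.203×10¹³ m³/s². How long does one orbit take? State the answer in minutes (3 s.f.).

T ≈ 116 minutes

r = 2440 + 568.1 = 3008.1 km = 3.0081×10⁶ m.
Kepler's third law: T = 2π√(r³/μ) = 2π√((3.008×10⁶)³ / 2.203×10¹³).
r³/μ = 1.236×10⁶ s², so T = 2π × 1.112×10³ = 6.984×10³ s.
Converting: 6.984×10³ s ÷ 60.00 = 116.4 minutes.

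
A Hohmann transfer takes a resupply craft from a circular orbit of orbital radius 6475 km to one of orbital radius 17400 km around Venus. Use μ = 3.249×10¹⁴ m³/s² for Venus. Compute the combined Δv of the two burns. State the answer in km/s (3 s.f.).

r₁ = 6475 km = 6.475×10⁶ m.
r₂ = 17400 km = 1.740×10⁷ m.
Transfer ellipse a_t = (r₁ + r₂)/2 = 1.194×10⁷ m.
At r₁: circular v_c1 = √(μ/r₁) = 7084 m/s; transfer-periapsis v_p = √[μ(2/r₁ − 1/a_t)] = 8552 m/s.
Δv₁ = v_p − v_c1 = 1468 m/s.
At r₂: circular v_c2 = √(μ/r₂) = 4321 m/s; transfer-apoapsis v_a = √[μ(2/r₂ − 1/a_t)] = 3182 m/s.
Δv₂ = v_c2 − v_a = 1139 m/s.
Total Δv = Δv₁ + Δv₂ = 2607 m/s = 2.607 km/s.

Δv_total ≈ 2.61 km/s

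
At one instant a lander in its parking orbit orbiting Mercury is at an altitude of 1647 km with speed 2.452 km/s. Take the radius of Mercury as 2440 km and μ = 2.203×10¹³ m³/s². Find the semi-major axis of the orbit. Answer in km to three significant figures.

r = 2440 + 1647 = 4087.0 km = 4.087×10⁶ m.
Specific orbital energy ε = v²/2 − μ/r = (2452)²/2 − 2.203×10¹³/4.087×10⁶ = -2.384×10⁶ J/kg.
Since ε = −μ/(2a), a = −μ/(2ε) = 4.620×10⁶ m = 4620.2 km.

a ≈ 4620 km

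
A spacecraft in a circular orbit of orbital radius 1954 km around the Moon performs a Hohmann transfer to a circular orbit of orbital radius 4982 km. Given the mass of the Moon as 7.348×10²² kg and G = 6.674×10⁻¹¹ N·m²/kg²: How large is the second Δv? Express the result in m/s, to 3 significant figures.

Δv ≈ 247 m/s

μ = GM = 6.674×10⁻¹¹ × 7.348×10²² = 4.904×10¹² m³/s².
r₁ = 1954 km = 1.954×10⁶ m.
r₂ = 4982 km = 4.982×10⁶ m.
Transfer ellipse a_t = (r₁ + r₂)/2 = 3.468×10⁶ m.
At r₁: circular v_c1 = √(μ/r₁) = 1584 m/s; transfer-perilune v_p = √[μ(2/r₁ − 1/a_t)] = 1899 m/s.
At r₂: circular v_c2 = √(μ/r₂) = 992.1 m/s; transfer-apolune v_a = √[μ(2/r₂ − 1/a_t)] = 744.7 m/s.
Δv₂ = v_c2 − v_a = 247.4 m/s.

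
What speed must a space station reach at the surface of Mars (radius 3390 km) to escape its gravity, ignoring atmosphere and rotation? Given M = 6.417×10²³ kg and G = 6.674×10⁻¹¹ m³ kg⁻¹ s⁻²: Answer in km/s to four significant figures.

v_esc ≈ 5.027 km/s

μ = GM = 6.674×10⁻¹¹ × 6.417×10²³ = 4.283×10¹³ m³/s².
r = R = 3.390×10⁶ m.
Escape speed v_esc = √(2μ/r) = √(2 × 4.283×10¹³ / 3.390×10⁶) = √(2.527×10⁷) = 5027 m/s.
= 5.027 km/s.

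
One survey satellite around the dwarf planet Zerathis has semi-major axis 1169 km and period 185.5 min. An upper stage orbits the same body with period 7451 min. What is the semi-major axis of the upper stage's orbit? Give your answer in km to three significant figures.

a₂ ≈ 13700 km

Kepler's third law: a³ ∝ T², so a₂ = a₁ (T₂/T₁)^(2/3).
T₂/T₁ = 40.17, (T₂/T₁)^(2/3) = 11.73.
a₂ = 1169 × 11.73 = 13710 km.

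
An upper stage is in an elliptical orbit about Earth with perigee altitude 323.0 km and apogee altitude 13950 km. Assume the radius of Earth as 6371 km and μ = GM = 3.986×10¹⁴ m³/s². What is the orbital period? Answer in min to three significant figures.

T ≈ 260 min

r_p = 6371 + 323.0 = 6694.0 km = 6.6940×10⁶ m.
r_a = 6371 + 13950 = 20321 km = 2.0321×10⁷ m.
Semi-major axis a = (r_p + r_a)/2 = (6694.0 + 20321)/2 = 13508 km = 1.351×10⁷ m.
By Kepler's third law T = 2π√(a³/μ) = 2π × 2.487×10³ = 1.562×10⁴ s.
= 260.4 min.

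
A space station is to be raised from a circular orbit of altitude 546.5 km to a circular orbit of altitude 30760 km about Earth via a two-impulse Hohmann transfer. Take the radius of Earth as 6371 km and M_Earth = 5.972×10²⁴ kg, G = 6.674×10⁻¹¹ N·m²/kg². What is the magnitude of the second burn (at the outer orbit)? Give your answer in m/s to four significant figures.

μ = GM = 6.674×10⁻¹¹ × 5.972×10²⁴ = 3.986×10¹⁴ m³/s².
r₁ = 6371 + 546.5 = 6917.5 km = 6.9175×10⁶ m.
r₂ = 6371 + 30760 = 37131 km = 3.7131×10⁷ m.
Transfer ellipse a_t = (r₁ + r₂)/2 = 2.202×10⁷ m.
At r₁: circular v_c1 = √(μ/r₁) = 7591 m/s; transfer-perigee v_p = √[μ(2/r₁ − 1/a_t)] = 9856 m/s.
At r₂: circular v_c2 = √(μ/r₂) = 3276 m/s; transfer-apogee v_a = √[μ(2/r₂ − 1/a_t)] = 1836 m/s.
Δv₂ = v_c2 − v_a = 1440 m/s.

Δv ≈ 1440 m/s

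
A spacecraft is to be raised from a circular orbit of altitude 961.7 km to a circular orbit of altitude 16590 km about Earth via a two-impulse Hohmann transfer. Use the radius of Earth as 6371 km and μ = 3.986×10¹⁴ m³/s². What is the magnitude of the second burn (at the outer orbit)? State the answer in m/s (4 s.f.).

Δv ≈ 1268 m/s

r₁ = 6371 + 961.7 = 7332.7 km = 7.3327×10⁶ m.
r₂ = 6371 + 16590 = 22961 km = 2.2961×10⁷ m.
Transfer ellipse a_t = (r₁ + r₂)/2 = 1.515×10⁷ m.
At r₁: circular v_c1 = √(μ/r₁) = 7373 m/s; transfer-perigee v_p = √[μ(2/r₁ − 1/a_t)] = 9078 m/s.
At r₂: circular v_c2 = √(μ/r₂) = 4167 m/s; transfer-apogee v_a = √[μ(2/r₂ − 1/a_t)] = 2899 m/s.
Δv₂ = v_c2 − v_a = 1268 m/s.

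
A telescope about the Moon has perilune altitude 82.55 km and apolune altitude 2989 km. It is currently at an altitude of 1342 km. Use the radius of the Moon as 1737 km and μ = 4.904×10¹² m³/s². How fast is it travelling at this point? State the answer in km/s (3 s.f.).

v ≈ 1.30 km/s

r_p = 1737 + 82.55 = 1819.5 km = 1.8196×10⁶ m.
r_a = 1737 + 2989 = 4726.0 km = 4.7260×10⁶ m.
r = 1737 + 1342 = 3079.0 km = 3.079×10⁶ m.
Semi-major axis a = (r_p + r_a)/2 = 3272.8 km = 3.273×10⁶ m.
Vis-viva: v² = μ(2/r − 1/a) = 4.904×10¹² × (6.496×10⁻⁷ − 3.056×10⁻⁷) = 1.687×10⁶ m²/s².
v = 1299 m/s = 1.299 km/s.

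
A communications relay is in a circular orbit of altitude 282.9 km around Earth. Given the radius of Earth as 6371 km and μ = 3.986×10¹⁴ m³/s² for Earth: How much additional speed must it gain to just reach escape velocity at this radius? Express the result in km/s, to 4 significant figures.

Δv ≈ 3.206 km/s

r = 6371 + 282.9 = 6653.9 km = 6.6539×10⁶ m.
Circular speed v_c = √(μ/r) = 7740 m/s.
Escape speed v_esc = √(2μ/r) = √2 × v_c = 10950 m/s.
Δv = v_esc − v_c = 3206 m/s = 3.206 km/s.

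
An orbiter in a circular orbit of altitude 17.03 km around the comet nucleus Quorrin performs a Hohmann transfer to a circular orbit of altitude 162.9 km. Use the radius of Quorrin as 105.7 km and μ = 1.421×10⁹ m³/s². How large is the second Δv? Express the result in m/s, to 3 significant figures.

r₁ = 105.7 + 17.03 = 122.73 km = 1.2273×10⁵ m.
r₂ = 105.7 + 162.9 = 268.60 km = 2.6860×10⁵ m.
Transfer ellipse a_t = (r₁ + r₂)/2 = 1.957×10⁵ m.
At r₁: circular v_c1 = √(μ/r₁) = 107.6 m/s; transfer-periapsis v_p = √[μ(2/r₁ − 1/a_t)] = 126.1 m/s.
At r₂: circular v_c2 = √(μ/r₂) = 72.74 m/s; transfer-apoapsis v_a = √[μ(2/r₂ − 1/a_t)] = 57.61 m/s.
Δv₂ = v_c2 − v_a = 15.13 m/s.

Δv ≈ 15.1 m/s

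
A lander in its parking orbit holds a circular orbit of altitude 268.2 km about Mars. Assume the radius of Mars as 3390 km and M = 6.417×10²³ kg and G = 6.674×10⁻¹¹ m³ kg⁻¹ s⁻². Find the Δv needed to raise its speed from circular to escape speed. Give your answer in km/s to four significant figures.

Δv ≈ 1.417 km/s

μ = GM = 6.674×10⁻¹¹ × 6.417×10²³ = 4.283×10¹³ m³/s².
r = 3390 + 268.2 = 3658.2 km = 3.6582×10⁶ m.
Circular speed v_c = √(μ/r) = 3422 m/s.
Escape speed v_esc = √(2μ/r) = √2 × v_c = 4839 m/s.
Δv = v_esc − v_c = 1417 m/s = 1.417 km/s.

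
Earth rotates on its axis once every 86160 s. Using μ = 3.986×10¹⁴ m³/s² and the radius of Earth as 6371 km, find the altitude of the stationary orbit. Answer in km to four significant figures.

A synchronous orbit has period T, so by Kepler's third law a = (μT²/4π²)^(1/3).
μT²/4π² = 3.986×10¹⁴ × (8.616×10⁴)² / 39.48 = 7.495×10²² m³.
a = 4.216×10⁷ m = 42163 km.
Altitude h = a − R = 42163 − 6371 = 35792 km.

h_sync ≈ 35790 km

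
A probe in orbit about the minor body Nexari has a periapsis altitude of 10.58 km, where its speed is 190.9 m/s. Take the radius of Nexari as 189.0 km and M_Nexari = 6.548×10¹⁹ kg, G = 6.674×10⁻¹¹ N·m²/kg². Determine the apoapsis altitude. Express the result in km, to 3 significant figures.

μ = GM = 6.674×10⁻¹¹ × 6.548×10¹⁹ = 4.370×10⁹ m³/s².
r_p = 189.0 + 10.58 = 199.58 km = 1.996×10⁵ m.
Specific energy ε = v²/2 − μ/r = -3.675×10³ J/kg, so a = −μ/(2ε) = 5.945×10⁵ m.
The apsides satisfy r_p + r_a = 2a, so the apoapsis radius is 2a − r_p = 9.895×10⁵ m = 989.49 km.
Apoapsis altitude = 989.49 − 189.0 = 800.49 km.

apoapsis altitude ≈ 800 km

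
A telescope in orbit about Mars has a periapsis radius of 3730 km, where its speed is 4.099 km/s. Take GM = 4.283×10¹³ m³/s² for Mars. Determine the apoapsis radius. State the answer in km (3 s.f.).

apoapsis radius ≈ 10200 km

r_p = 3.730×10⁶ m.
Specific energy ε = v²/2 − μ/r = -3.082×10⁶ J/kg, so a = −μ/(2ε) = 6.949×10⁶ m.
The apsides satisfy r_p + r_a = 2a, so the apoapsis radius is 2a − r_p = 1.017×10⁷ m = 10168 km.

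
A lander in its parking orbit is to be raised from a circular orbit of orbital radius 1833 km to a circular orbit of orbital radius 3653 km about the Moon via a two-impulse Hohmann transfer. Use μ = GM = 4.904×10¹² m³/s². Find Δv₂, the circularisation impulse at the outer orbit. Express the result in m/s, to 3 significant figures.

r₁ = 1833 km = 1.833×10⁶ m.
r₂ = 3653 km = 3.653×10⁶ m.
Transfer ellipse a_t = (r₁ + r₂)/2 = 2.743×10⁶ m.
At r₁: circular v_c1 = √(μ/r₁) = 1636 m/s; transfer-perilune v_p = √[μ(2/r₁ − 1/a_t)] = 1888 m/s.
At r₂: circular v_c2 = √(μ/r₂) = 1159 m/s; transfer-apolune v_a = √[μ(2/r₂ − 1/a_t)] = 947.1 m/s.
Δv₂ = v_c2 − v_a = 211.5 m/s.

Δv ≈ 211 m/s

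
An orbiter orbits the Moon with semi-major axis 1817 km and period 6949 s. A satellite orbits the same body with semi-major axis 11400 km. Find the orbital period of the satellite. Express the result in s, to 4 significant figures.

Kepler's third law: T² ∝ a³, so T₂ = T₁ (a₂/a₁)^(3/2).
a₂/a₁ = 6.274, (a₂/a₁)^(3/2) = 15.72.
T₂ = 6949 × 15.72 = 1.092×10⁵ s.

T₂ ≈ 1.092×10⁵ s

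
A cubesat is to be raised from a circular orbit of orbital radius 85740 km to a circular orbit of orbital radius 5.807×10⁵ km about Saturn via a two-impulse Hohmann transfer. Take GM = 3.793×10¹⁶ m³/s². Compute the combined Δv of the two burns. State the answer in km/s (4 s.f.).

Δv_total ≈ 10.72 km/s

r₁ = 85740 km = 8.574×10⁷ m.
r₂ = 5.807×10⁵ km = 5.807×10⁸ m.
Transfer ellipse a_t = (r₁ + r₂)/2 = 3.332×10⁸ m.
At r₁: circular v_c1 = √(μ/r₁) = 21030 m/s; transfer-perikrone v_p = √[μ(2/r₁ − 1/a_t)] = 27770 m/s.
Δv₁ = v_p − v_c1 = 6733 m/s.
At r₂: circular v_c2 = √(μ/r₂) = 8082 m/s; transfer-apokrone v_a = √[μ(2/r₂ − 1/a_t)] = 4100 m/s.
Δv₂ = v_c2 − v_a = 3982 m/s.
Total Δv = Δv₁ + Δv₂ = 10720 m/s = 10.72 km/s.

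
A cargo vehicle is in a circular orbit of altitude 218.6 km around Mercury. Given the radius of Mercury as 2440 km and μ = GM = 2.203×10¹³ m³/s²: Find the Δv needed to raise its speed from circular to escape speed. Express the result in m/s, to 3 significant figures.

r = 2440 + 218.6 = 2658.6 km = 2.6586×10⁶ m.
Circular speed v_c = √(μ/r) = 2879 m/s.
Escape speed v_esc = √(2μ/r) = √2 × v_c = 4071 m/s.
Δv = v_esc − v_c = 1192 m/s.

Δv ≈ 1190 m/s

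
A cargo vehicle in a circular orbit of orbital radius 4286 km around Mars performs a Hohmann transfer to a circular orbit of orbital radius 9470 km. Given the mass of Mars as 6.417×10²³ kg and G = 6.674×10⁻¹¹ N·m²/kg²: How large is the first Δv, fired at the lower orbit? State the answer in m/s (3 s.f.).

μ = GM = 6.674×10⁻¹¹ × 6.417×10²³ = 4.283×10¹³ m³/s².
r₁ = 4286 km = 4.286×10⁶ m.
r₂ = 9470 km = 9.470×10⁶ m.
Transfer ellipse a_t = (r₁ + r₂)/2 = 6.878×10⁶ m.
At r₁: circular v_c1 = √(μ/r₁) = 3161 m/s; transfer-periapsis v_p = √[μ(2/r₁ − 1/a_t)] = 3709 m/s.
Δv₁ = v_p − v_c1 = 548.1 m/s.

Δv ≈ 548 m/s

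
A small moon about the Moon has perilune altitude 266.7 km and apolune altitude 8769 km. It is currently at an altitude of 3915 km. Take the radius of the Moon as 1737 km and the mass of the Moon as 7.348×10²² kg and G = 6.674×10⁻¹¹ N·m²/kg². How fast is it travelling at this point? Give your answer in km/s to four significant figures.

μ = GM = 6.674×10⁻¹¹ × 7.348×10²² = 4.904×10¹² m³/s².
r_p = 1737 + 266.7 = 2003.7 km = 2.0037×10⁶ m.
r_a = 1737 + 8769 = 10506 km = 1.0506×10⁷ m.
r = 1737 + 3915 = 5652.0 km = 5.652×10⁶ m.
Semi-major axis a = (r_p + r_a)/2 = 6254.9 km = 6.255×10⁶ m.
Vis-viva: v² = μ(2/r − 1/a) = 4.904×10¹² × (3.539×10⁻⁷ − 1.599×10⁻⁷) = 9.513×10⁵ m²/s².
v = 975.3 m/s = 0.9753 km/s.

v ≈ 0.9753 km/s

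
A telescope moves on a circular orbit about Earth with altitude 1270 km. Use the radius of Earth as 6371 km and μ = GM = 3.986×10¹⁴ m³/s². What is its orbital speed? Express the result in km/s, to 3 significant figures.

v ≈ 7.22 km/s

r = 6371 + 1270 = 7641.0 km = 7.6410×10⁶ m.
For a circular orbit v = √(μ/r) = √(3.986×10¹⁴ / 7.641×10⁶) = √(5.217×10⁷) = 7223 m/s.
That is 7.223 km/s.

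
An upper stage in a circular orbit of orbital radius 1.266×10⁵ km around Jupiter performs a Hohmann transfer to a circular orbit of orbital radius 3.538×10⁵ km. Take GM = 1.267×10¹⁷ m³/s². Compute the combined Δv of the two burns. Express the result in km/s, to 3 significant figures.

Δv_total ≈ 11.9 km/s

r₁ = 1.266×10⁵ km = 1.266×10⁸ m.
r₂ = 3.538×10⁵ km = 3.538×10⁸ m.
Transfer ellipse a_t = (r₁ + r₂)/2 = 2.402×10⁸ m.
At r₁: circular v_c1 = √(μ/r₁) = 31640 m/s; transfer-perijove v_p = √[μ(2/r₁ − 1/a_t)] = 38390 m/s.
Δv₁ = v_p − v_c1 = 6759 m/s.
At r₂: circular v_c2 = √(μ/r₂) = 18920 m/s; transfer-apojove v_a = √[μ(2/r₂ − 1/a_t)] = 13740 m/s.
Δv₂ = v_c2 − v_a = 5185 m/s.
Total Δv = Δv₁ + Δv₂ = 11940 m/s = 11.94 km/s.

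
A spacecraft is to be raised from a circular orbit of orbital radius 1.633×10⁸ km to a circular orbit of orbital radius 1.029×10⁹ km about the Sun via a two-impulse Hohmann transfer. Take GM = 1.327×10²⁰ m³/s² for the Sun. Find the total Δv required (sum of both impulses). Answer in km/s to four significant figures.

Δv_total ≈ 14.36 km/s

r₁ = 1.633×10⁸ km = 1.633×10¹¹ m.
r₂ = 1.029×10⁹ km = 1.029×10¹² m.
Transfer ellipse a_t = (r₁ + r₂)/2 = 5.962×10¹¹ m.
At r₁: circular v_c1 = √(μ/r₁) = 28510 m/s; transfer-perihelion v_p = √[μ(2/r₁ − 1/a_t)] = 37450 m/s.
Δv₁ = v_p − v_c1 = 8945 m/s.
At r₂: circular v_c2 = √(μ/r₂) = 11360 m/s; transfer-aphelion v_a = √[μ(2/r₂ − 1/a_t)] = 5944 m/s.
Δv₂ = v_c2 − v_a = 5413 m/s.
Total Δv = Δv₁ + Δv₂ = 14360 m/s = 14.36 km/s.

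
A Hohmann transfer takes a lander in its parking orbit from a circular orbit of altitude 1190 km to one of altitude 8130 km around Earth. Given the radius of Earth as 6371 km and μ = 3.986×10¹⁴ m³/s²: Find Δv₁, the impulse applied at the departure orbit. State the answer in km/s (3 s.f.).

Δv ≈ 1.06 km/s

r₁ = 6371 + 1190 = 7561.0 km = 7.5610×10⁶ m.
r₂ = 6371 + 8130 = 14501 km = 1.4501×10⁷ m.
Transfer ellipse a_t = (r₁ + r₂)/2 = 1.103×10⁷ m.
At r₁: circular v_c1 = √(μ/r₁) = 7261 m/s; transfer-perigee v_p = √[μ(2/r₁ − 1/a_t)] = 8325 m/s.
Δv₁ = v_p − v_c1 = 1064 m/s.
= 1.064 km/s.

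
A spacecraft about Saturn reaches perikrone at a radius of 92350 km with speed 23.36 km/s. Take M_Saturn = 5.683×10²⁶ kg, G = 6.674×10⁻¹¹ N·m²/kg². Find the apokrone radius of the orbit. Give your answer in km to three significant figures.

apokrone radius ≈ 1.83×10⁵ km

μ = GM = 6.674×10⁻¹¹ × 5.683×10²⁶ = 3.793×10¹⁶ m³/s².
r_p = 9.235×10⁷ m.
Specific energy ε = v²/2 − μ/r = -1.379×10⁸ J/kg, so a = −μ/(2ε) = 1.376×10⁸ m.
The apsides satisfy r_p + r_a = 2a, so the apokrone radius is 2a − r_p = 1.828×10⁸ m = 1.8278×10⁵ km.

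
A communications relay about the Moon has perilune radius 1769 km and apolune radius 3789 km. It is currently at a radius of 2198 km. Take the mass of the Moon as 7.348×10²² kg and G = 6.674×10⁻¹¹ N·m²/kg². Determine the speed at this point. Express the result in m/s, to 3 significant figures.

μ = GM = 6.674×10⁻¹¹ × 7.348×10²² = 4.904×10¹² m³/s².
Semi-major axis a = (r_p + r_a)/2 = 2779.0 km = 2.779×10⁶ m.
Vis-viva: v² = μ(2/r − 1/a) = 4.904×10¹² × (9.099×10⁻⁷ − 3.598×10⁻⁷) = 2.698×10⁶ m²/s².
v = 1642 m/s.

v ≈ 1640 m/s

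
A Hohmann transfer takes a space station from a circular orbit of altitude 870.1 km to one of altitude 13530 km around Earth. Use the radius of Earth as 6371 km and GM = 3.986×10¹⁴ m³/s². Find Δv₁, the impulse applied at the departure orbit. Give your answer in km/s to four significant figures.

Δv ≈ 1.565 km/s

r₁ = 6371 + 870.1 = 7241.1 km = 7.2411×10⁶ m.
r₂ = 6371 + 13530 = 19901 km = 1.9901×10⁷ m.
Transfer ellipse a_t = (r₁ + r₂)/2 = 1.357×10⁷ m.
At r₁: circular v_c1 = √(μ/r₁) = 7419 m/s; transfer-perigee v_p = √[μ(2/r₁ − 1/a_t)] = 8985 m/s.
Δv₁ = v_p − v_c1 = 1565 m/s.
= 1.565 km/s.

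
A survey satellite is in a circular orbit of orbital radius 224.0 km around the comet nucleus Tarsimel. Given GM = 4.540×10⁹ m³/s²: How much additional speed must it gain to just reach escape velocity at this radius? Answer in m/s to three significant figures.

Δv ≈ 59.0 m/s

r = 224.0 km = 2.240×10⁵ m.
Circular speed v_c = √(μ/r) = 142.4 m/s.
Escape speed v_esc = √(2μ/r) = √2 × v_c = 201.3 m/s.
Δv = v_esc − v_c = 58.97 m/s.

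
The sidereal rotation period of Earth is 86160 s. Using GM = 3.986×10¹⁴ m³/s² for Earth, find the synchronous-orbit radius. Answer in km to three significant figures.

A synchronous orbit has period T, so by Kepler's third law a = (μT²/4π²)^(1/3).
μT²/4π² = 3.986×10¹⁴ × (8.616×10⁴)² / 39.48 = 7.495×10²² m³.
a = 4.216×10⁷ m = 42163 km.

r_sync ≈ 42200 km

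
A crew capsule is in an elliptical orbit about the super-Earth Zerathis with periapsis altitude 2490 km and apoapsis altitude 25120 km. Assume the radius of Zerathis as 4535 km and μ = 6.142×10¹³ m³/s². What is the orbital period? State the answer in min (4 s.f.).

r_p = 4535 + 2490 = 7025.0 km = 7.0250×10⁶ m.
r_a = 4535 + 25120 = 29655 km = 2.9655×10⁷ m.
Semi-major axis a = (r_p + r_a)/2 = (7025.0 + 29655)/2 = 18340 km = 1.834×10⁷ m.
By Kepler's third law T = 2π√(a³/μ) = 2π × 1.002×10⁴ = 6.297×10⁴ s.
= 1049 min.

T ≈ 1049 min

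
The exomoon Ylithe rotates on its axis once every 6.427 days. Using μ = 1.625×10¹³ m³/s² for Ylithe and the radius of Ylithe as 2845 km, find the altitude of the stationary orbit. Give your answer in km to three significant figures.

T = 6.427 days = 5.553×10⁵ s.
A synchronous orbit has period T, so by Kepler's third law a = (μT²/4π²)^(1/3).
μT²/4π² = 1.625×10¹³ × (5.553×10⁵)² / 39.48 = 1.269×10²³ m³.
a = 5.025×10⁷ m = 50255 km.
Altitude h = a − R = 50255 − 2845 = 47410 km.

h_sync ≈ 47400 km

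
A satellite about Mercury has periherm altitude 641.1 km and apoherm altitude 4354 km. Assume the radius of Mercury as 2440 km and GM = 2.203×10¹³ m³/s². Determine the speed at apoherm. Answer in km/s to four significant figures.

r_p = 2440 + 641.1 = 3081.1 km = 3.0811×10⁶ m.
r_a = 2440 + 4354 = 6794.0 km = 6.7940×10⁶ m.
Semi-major axis a = (r_p + r_a)/2 = 4937.6 km = 4.938×10⁶ m.
Vis-viva: v² = μ(2/r − 1/a) = 2.203×10¹³ × (2.944×10⁻⁷ − 2.025×10⁻⁷) = 2.023×10⁶ m²/s².
v = 1422 m/s = 1.422 km/s.

v ≈ 1.422 km/s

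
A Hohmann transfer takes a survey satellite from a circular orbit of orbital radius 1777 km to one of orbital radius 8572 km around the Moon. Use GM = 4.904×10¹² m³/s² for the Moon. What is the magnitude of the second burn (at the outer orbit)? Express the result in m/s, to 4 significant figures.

r₁ = 1777 km = 1.777×10⁶ m.
r₂ = 8572 km = 8.572×10⁶ m.
Transfer ellipse a_t = (r₁ + r₂)/2 = 5.174×10⁶ m.
At r₁: circular v_c1 = √(μ/r₁) = 1661 m/s; transfer-perilune v_p = √[μ(2/r₁ − 1/a_t)] = 2138 m/s.
At r₂: circular v_c2 = √(μ/r₂) = 756.4 m/s; transfer-apolune v_a = √[μ(2/r₂ − 1/a_t)] = 443.2 m/s.
Δv₂ = v_c2 − v_a = 313.1 m/s.

Δv ≈ 313.1 m/s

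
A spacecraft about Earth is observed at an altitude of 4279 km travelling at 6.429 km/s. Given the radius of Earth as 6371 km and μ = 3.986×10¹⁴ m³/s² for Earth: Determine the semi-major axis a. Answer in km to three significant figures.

a ≈ 11900 km

r = 6371 + 4279 = 10650 km = 1.065×10⁷ m.
Vis-viva rearranged: 1/a = 2/r − v²/μ = 1.878×10⁻⁷ − 1.037×10⁻⁷ = 8.410×10⁻⁸ m⁻¹.
a = 1.189×10⁷ m = 11891 km.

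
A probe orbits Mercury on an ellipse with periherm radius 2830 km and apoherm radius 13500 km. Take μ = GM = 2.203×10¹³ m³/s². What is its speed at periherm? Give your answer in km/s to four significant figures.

Semi-major axis a = (r_p + r_a)/2 = 8165.0 km = 8.165×10⁶ m.
Vis-viva: v² = μ(2/r − 1/a) = 2.203×10¹³ × (7.067×10⁻⁷ − 1.225×10⁻⁷) = 1.287×10⁷ m²/s².
v = 3588 m/s = 3.588 km/s.

v ≈ 3.588 km/s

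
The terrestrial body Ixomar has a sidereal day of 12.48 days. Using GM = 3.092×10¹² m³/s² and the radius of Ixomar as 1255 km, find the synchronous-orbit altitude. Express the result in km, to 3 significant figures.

T = 12.48 days = 1.078×10⁶ s.
A synchronous orbit has period T, so by Kepler's third law a = (μT²/4π²)^(1/3).
μT²/4π² = 3.092×10¹² × (1.078×10⁶)² / 39.48 = 9.106×10²² m³.
a = 4.499×10⁷ m = 44990 km.
Altitude h = a − R = 44990 − 1255 = 43735 km.

h_sync ≈ 43700 km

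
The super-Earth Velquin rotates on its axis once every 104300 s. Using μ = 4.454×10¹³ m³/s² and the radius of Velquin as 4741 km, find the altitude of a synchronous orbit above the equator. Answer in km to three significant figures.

h_sync ≈ 18300 km

A synchronous orbit has period T, so by Kepler's third law a = (μT²/4π²)^(1/3).
μT²/4π² = 4.454×10¹³ × (1.043×10⁵)² / 39.48 = 1.227×10²² m³.
a = 2.307×10⁷ m = 23067 km.
Altitude h = a − R = 23067 − 4741 = 18326 km.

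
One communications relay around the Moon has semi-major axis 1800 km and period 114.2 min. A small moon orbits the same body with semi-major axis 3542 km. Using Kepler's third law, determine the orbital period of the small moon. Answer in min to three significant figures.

T₂ ≈ 315 min

Kepler's third law: T² ∝ a³, so T₂ = T₁ (a₂/a₁)^(3/2).
a₂/a₁ = 1.968, (a₂/a₁)^(3/2) = 2.760.
T₂ = 114.2 × 2.760 = 315.2 min.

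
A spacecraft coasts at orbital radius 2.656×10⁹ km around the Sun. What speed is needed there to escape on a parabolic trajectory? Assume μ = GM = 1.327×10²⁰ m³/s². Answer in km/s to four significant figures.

v_esc ≈ 9.996 km/s

r = 2.656×10⁹ km = 2.656×10¹² m.
Escape speed v_esc = √(2μ/r) = √(2 × 1.327×10²⁰ / 2.656×10¹²) = √(9.992×10⁷) = 9996 m/s.
= 9.996 km/s.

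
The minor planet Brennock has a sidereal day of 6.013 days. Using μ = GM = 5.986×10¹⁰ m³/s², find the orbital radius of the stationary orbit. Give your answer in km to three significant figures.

T = 6.013 days = 5.195×10⁵ s.
A synchronous orbit has period T, so by Kepler's third law a = (μT²/4π²)^(1/3).
μT²/4π² = 5.986×10¹⁰ × (5.195×10⁵)² / 39.48 = 4.092×10²⁰ m³.
a = 7.424×10⁶ m = 7424.4 km.

r_sync ≈ 7420 km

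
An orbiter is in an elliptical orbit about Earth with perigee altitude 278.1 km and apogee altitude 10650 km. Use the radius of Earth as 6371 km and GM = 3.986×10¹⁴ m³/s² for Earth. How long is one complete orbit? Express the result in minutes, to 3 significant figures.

r_p = 6371 + 278.1 = 6649.1 km = 6.6491×10⁶ m.
r_a = 6371 + 10650 = 17021 km = 1.7021×10⁷ m.
Semi-major axis a = (r_p + r_a)/2 = (6649.1 + 17021)/2 = 11835 km = 1.184×10⁷ m.
By Kepler's third law T = 2π√(a³/μ) = 2π × 2.039×10³ = 1.281×10⁴ s.
= 213.6 minutes.

T ≈ 214 minutes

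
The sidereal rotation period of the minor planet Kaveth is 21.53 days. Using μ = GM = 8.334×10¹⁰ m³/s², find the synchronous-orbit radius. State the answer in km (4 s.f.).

T = 21.53 days = 1.860×10⁶ s.
A synchronous orbit has period T, so by Kepler's third law a = (μT²/4π²)^(1/3).
μT²/4π² = 8.334×10¹⁰ × (1.860×10⁶)² / 39.48 = 7.305×10²¹ m³.
a = 1.940×10⁷ m = 19403 km.

r_sync ≈ 19400 km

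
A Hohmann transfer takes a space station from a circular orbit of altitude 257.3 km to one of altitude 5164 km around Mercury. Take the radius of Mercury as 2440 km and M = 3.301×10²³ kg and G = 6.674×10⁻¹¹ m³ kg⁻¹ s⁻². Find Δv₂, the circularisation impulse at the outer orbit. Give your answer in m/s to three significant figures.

Δv ≈ 470 m/s

μ = GM = 6.674×10⁻¹¹ × 3.301×10²³ = 2.203×10¹³ m³/s².
r₁ = 2440 + 257.3 = 2697.3 km = 2.6973×10⁶ m.
r₂ = 2440 + 5164 = 7604.0 km = 7.6040×10⁶ m.
Transfer ellipse a_t = (r₁ + r₂)/2 = 5.151×10⁶ m.
At r₁: circular v_c1 = √(μ/r₁) = 2858 m/s; transfer-periherm v_p = √[μ(2/r₁ − 1/a_t)] = 3472 m/s.
At r₂: circular v_c2 = √(μ/r₂) = 1702 m/s; transfer-apoherm v_a = √[μ(2/r₂ − 1/a_t)] = 1232 m/s.
Δv₂ = v_c2 − v_a = 470.4 m/s.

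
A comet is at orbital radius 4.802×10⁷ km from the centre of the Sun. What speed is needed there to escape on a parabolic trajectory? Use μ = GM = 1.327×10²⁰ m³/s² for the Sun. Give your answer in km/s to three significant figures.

r = 4.802×10⁷ km = 4.802×10¹⁰ m.
Escape speed v_esc = √(2μ/r) = √(2 × 1.327×10²⁰ / 4.802×10¹⁰) = √(5.527×10⁹) = 74340 m/s.
= 74.34 km/s.

v_esc ≈ 74.3 km/s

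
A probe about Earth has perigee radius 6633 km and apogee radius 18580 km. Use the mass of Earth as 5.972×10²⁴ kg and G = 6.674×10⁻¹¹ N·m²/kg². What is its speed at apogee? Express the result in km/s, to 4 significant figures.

μ = GM = 6.674×10⁻¹¹ × 5.972×10²⁴ = 3.986×10¹⁴ m³/s².
Semi-major axis a = (r_p + r_a)/2 = 12606 km = 1.261×10⁷ m.
Vis-viva: v² = μ(2/r − 1/a) = 3.986×10¹⁴ × (1.076×10⁻⁷ − 7.932×10⁻⁸) = 1.129×10⁷ m²/s².
v = 3360 m/s = 3.360 km/s.

v ≈ 3.360 km/s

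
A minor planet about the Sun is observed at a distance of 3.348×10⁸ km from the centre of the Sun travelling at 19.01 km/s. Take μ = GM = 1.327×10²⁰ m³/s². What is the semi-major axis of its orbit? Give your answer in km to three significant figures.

a ≈ 3.08×10⁸ km

r = 3.348×10¹¹ m.
Specific orbital energy ε = v²/2 − μ/r = (19010)²/2 − 1.327×10²⁰/3.348×10¹¹ = -2.157×10⁸ J/kg.
Since ε = −μ/(2a), a = −μ/(2ε) = 3.077×10¹¹ m = 3.0765×10⁸ km.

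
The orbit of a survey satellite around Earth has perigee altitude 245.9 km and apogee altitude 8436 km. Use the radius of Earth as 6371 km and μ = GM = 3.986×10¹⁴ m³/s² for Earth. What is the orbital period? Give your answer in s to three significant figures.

r_p = 6371 + 245.9 = 6616.9 km = 6.6169×10⁶ m.
r_a = 6371 + 8436 = 14807 km = 1.4807×10⁷ m.
Semi-major axis a = (r_p + r_a)/2 = (6616.9 + 14807)/2 = 10712 km = 1.071×10⁷ m.
By Kepler's third law T = 2π√(a³/μ) = 2π × 1.756×10³ = 1.103×10⁴ s.

T ≈ 11000 s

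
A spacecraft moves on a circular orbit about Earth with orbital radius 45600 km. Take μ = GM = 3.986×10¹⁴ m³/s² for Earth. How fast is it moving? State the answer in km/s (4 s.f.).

v ≈ 2.957 km/s

r = 45600 km = 4.560×10⁷ m.
For a circular orbit v = √(μ/r) = √(3.986×10¹⁴ / 4.560×10⁷) = √(8.741×10⁶) = 2957 m/s.
That is 2.957 km/s.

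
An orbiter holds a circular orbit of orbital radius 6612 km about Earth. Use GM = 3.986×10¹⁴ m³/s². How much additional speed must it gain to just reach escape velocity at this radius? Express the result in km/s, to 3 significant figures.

Δv ≈ 3.22 km/s

r = 6612 km = 6.612×10⁶ m.
Circular speed v_c = √(μ/r) = 7764 m/s.
Escape speed v_esc = √(2μ/r) = √2 × v_c = 10980 m/s.
Δv = v_esc − v_c = 3216 m/s = 3.216 km/s.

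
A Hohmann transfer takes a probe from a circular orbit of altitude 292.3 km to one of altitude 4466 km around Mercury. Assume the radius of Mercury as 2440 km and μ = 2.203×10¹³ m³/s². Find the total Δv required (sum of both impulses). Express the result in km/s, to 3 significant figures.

Δv_total ≈ 1.00 km/s

r₁ = 2440 + 292.3 = 2732.3 km = 2.7323×10⁶ m.
r₂ = 2440 + 4466 = 6906.0 km = 6.9060×10⁶ m.
Transfer ellipse a_t = (r₁ + r₂)/2 = 4.819×10⁶ m.
At r₁: circular v_c1 = √(μ/r₁) = 2840 m/s; transfer-periherm v_p = √[μ(2/r₁ − 1/a_t)] = 3399 m/s.
Δv₁ = v_p − v_c1 = 559.6 m/s.
At r₂: circular v_c2 = √(μ/r₂) = 1786 m/s; transfer-apoherm v_a = √[μ(2/r₂ − 1/a_t)] = 1345 m/s.
Δv₂ = v_c2 − v_a = 441.2 m/s.
Total Δv = Δv₁ + Δv₂ = 1001 m/s = 1.001 km/s.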